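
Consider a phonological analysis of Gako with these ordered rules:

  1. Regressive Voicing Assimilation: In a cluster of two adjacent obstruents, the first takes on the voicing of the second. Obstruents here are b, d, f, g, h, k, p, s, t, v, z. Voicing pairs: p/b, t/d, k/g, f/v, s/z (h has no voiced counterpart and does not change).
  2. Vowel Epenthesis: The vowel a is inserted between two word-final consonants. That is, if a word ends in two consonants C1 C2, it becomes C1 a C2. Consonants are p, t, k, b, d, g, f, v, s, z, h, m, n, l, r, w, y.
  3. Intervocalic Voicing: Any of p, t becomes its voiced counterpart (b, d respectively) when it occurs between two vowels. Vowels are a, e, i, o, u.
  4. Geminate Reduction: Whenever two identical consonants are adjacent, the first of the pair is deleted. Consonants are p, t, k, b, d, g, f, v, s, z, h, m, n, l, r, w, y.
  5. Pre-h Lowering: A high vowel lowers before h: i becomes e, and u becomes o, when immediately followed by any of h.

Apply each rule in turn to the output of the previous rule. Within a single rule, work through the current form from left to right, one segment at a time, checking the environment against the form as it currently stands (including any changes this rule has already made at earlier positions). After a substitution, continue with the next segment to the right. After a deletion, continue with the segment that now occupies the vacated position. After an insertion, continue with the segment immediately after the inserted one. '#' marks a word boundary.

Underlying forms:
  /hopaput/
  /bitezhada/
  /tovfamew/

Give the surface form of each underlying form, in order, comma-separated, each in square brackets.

[hobabut], [bideshada], [tofamew]

/hopaput/:
  1 Regressive Voicing Assimilation: no change — [hopaput]
  2 Vowel Epenthesis: no change — [hopaput]
  3 Intervocalic Voicing: [hopaput] → [hobabut]
  4 Geminate Reduction: no change — [hobabut]
  5 Pre-h Lowering: no change — [hobabut]
/bitezhada/:
  1 Regressive Voicing Assimilation: [bitezhada] → [biteshada]
  2 Vowel Epenthesis: no change — [biteshada]
  3 Intervocalic Voicing: [biteshada] → [bideshada]
  4 Geminate Reduction: no change — [bideshada]
  5 Pre-h Lowering: no change — [bideshada]
/tovfamew/:
  1 Regressive Voicing Assimilation: [tovfamew] → [toffamew]
  2 Vowel Epenthesis: no change — [toffamew]
  3 Intervocalic Voicing: no change — [toffamew]
  4 Geminate Reduction: [toffamew] → [tofamew]
  5 Pre-h Lowering: no change — [tofamew]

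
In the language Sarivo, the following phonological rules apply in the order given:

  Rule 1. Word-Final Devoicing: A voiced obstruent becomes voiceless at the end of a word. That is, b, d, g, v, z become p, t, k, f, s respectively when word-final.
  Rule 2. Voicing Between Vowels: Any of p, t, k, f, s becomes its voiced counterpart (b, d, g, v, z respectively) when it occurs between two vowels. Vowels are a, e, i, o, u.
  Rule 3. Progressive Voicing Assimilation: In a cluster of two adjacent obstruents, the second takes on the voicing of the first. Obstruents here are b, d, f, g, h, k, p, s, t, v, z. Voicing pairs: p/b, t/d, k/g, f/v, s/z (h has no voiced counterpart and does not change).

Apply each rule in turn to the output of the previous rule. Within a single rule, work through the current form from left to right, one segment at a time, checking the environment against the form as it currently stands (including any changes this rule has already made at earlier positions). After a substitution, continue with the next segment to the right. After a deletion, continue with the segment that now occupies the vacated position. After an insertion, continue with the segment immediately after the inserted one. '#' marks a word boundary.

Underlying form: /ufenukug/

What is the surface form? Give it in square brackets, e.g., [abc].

Rule 1 Word-Final Devoicing: [ufenukug] → [ufenukuk]
Rule 2 Voicing Between Vowels: [ufenukuk] → [uvenuguk]
Rule 3 Progressive Voicing Assimilation: no change — [uvenuguk]

[uvenuguk]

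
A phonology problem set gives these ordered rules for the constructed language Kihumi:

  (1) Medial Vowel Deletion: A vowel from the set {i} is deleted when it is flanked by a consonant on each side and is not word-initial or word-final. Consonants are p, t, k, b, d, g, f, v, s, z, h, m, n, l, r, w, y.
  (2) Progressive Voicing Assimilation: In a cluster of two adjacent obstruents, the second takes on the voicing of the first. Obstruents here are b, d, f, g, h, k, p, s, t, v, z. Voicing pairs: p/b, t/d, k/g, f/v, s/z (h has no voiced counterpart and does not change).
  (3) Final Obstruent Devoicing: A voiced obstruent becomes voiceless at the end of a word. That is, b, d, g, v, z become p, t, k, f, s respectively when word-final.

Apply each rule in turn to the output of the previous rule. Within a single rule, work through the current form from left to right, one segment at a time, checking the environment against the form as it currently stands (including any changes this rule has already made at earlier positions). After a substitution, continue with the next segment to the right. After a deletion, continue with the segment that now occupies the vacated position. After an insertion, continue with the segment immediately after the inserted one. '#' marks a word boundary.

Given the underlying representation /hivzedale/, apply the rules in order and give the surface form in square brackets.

[hfsedale]

(1) Medial Vowel Deletion: [hivzedale] → [hvzedale]
(2) Progressive Voicing Assimilation: [hvzedale] → [hfsedale]
(3) Final Obstruent Devoicing: no change — [hfsedale]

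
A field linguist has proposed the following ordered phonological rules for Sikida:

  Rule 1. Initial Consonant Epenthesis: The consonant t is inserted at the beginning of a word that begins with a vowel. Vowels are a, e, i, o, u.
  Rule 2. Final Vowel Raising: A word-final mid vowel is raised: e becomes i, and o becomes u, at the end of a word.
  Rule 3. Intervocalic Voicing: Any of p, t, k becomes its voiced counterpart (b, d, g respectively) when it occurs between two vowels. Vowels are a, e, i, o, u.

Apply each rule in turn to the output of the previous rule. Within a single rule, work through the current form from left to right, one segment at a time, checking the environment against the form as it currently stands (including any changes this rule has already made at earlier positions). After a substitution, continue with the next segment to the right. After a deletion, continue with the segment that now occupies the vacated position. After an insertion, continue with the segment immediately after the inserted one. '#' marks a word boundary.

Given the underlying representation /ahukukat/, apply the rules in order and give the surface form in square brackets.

Rule 1 Initial Consonant Epenthesis: [ahukukat] → [tahukukat]
Rule 2 Final Vowel Raising: no change — [tahukukat]
Rule 3 Intervocalic Voicing: [tahukukat] → [tahugugat]

[tahugugat]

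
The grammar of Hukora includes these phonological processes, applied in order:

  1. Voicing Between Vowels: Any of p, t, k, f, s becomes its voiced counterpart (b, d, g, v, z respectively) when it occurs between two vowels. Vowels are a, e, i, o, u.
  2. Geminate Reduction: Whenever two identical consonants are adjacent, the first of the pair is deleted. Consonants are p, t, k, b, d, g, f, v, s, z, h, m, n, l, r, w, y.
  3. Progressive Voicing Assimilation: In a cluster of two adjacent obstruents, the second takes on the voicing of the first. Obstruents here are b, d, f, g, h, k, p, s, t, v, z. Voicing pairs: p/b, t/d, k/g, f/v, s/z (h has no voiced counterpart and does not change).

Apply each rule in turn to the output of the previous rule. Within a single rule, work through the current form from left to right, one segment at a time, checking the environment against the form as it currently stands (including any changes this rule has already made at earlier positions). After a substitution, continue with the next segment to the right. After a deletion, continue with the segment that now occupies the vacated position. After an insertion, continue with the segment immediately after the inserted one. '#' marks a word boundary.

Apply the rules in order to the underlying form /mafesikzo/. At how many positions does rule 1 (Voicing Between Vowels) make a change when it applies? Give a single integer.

1 Voicing Between Vowels: [mafesikzo] → [mavezikzo]
2 Geminate Reduction: no change — [mavezikzo]
3 Progressive Voicing Assimilation: [mavezikzo] → [mavezikso]
Rule 1 changed 2 position(s).

2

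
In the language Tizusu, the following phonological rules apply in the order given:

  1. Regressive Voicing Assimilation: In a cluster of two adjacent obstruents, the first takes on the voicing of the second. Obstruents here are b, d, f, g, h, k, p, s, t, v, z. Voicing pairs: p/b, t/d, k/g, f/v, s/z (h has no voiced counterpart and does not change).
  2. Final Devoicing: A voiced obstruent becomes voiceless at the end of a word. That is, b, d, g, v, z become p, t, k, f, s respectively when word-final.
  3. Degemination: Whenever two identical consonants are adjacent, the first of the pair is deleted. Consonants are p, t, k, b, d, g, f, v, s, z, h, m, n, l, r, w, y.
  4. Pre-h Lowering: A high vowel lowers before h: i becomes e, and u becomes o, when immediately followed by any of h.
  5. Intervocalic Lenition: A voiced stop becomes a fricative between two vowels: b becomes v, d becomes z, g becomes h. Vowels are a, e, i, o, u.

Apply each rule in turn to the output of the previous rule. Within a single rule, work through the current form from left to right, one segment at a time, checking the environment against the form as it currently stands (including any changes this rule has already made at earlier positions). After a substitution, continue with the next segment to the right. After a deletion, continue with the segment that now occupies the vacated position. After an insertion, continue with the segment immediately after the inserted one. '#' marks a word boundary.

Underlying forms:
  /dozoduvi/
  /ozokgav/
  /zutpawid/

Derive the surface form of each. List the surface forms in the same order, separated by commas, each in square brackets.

[dozozuvi], [ozohaf], [zutpawit]

/dozoduvi/:
  1 Regressive Voicing Assimilation: no change — [dozoduvi]
  2 Final Devoicing: no change — [dozoduvi]
  3 Degemination: no change — [dozoduvi]
  4 Pre-h Lowering: no change — [dozoduvi]
  5 Intervocalic Lenition: [dozoduvi] → [dozozuvi]
/ozokgav/:
  1 Regressive Voicing Assimilation: [ozokgav] → [ozoggav]
  2 Final Devoicing: [ozoggav] → [ozoggaf]
  3 Degemination: [ozoggaf] → [ozogaf]
  4 Pre-h Lowering: no change — [ozogaf]
  5 Intervocalic Lenition: [ozogaf] → [ozohaf]
/zutpawid/:
  1 Regressive Voicing Assimilation: no change — [zutpawid]
  2 Final Devoicing: [zutpawid] → [zutpawit]
  3 Degemination: no change — [zutpawit]
  4 Pre-h Lowering: no change — [zutpawit]
  5 Intervocalic Lenition: no change — [zutpawit]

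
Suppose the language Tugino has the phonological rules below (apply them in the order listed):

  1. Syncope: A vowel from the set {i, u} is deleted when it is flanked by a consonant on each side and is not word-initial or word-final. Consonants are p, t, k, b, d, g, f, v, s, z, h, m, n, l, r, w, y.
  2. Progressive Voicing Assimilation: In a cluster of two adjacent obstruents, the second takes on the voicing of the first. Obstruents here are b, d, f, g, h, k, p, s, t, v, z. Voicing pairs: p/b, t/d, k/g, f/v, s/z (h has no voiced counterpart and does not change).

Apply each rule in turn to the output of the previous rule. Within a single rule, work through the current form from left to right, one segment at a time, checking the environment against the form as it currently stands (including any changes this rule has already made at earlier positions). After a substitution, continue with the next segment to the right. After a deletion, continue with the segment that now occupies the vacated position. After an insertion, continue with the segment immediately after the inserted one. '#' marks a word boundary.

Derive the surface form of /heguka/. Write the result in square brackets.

[hegga]

1 Syncope: [heguka] → [hegka]
2 Progressive Voicing Assimilation: [hegka] → [hegga]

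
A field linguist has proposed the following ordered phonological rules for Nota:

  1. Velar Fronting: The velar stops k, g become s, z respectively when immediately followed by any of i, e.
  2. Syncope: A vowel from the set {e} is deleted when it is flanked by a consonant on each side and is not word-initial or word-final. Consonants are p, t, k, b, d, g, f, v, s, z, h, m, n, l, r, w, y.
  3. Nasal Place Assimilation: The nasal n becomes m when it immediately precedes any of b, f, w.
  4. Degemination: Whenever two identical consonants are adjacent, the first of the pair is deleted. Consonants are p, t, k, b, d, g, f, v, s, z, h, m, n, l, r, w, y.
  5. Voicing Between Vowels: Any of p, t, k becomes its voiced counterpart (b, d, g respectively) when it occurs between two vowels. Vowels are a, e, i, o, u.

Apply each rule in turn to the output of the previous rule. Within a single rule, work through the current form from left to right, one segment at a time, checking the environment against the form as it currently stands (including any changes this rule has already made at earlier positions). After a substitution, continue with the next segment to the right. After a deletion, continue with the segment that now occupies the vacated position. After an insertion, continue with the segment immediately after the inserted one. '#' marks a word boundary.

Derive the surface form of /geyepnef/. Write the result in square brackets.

1 Velar Fronting: [geyepnef] → [zeyepnef]
2 Syncope: [zeyepnef] → [zypnf]
3 Nasal Place Assimilation: [zypnf] → [zypmf]
4 Degemination: no change — [zypmf]
5 Voicing Between Vowels: no change — [zypmf]

[zypmf]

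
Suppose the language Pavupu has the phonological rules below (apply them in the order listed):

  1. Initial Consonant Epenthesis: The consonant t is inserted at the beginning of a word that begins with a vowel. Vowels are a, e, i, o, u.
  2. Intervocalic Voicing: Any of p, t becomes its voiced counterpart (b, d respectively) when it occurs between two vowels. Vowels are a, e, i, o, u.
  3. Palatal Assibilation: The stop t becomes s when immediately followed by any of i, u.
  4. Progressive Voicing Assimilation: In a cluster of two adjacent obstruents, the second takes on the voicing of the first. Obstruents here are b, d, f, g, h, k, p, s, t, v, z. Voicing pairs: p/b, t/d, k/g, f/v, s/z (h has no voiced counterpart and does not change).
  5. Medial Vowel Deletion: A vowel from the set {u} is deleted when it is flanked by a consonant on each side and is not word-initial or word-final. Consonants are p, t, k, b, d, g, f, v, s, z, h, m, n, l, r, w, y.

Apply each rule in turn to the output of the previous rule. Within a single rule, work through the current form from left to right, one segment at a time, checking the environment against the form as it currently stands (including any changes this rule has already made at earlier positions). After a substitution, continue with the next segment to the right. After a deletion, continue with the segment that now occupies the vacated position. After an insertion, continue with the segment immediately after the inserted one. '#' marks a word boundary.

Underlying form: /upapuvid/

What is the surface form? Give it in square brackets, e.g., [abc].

1 Initial Consonant Epenthesis: [upapuvid] → [tupapuvid]
2 Intervocalic Voicing: [tupapuvid] → [tubabuvid]
3 Palatal Assibilation: [tubabuvid] → [subabuvid]
4 Progressive Voicing Assimilation: no change — [subabuvid]
5 Medial Vowel Deletion: [subabuvid] → [sbabvid]

[sbabvid]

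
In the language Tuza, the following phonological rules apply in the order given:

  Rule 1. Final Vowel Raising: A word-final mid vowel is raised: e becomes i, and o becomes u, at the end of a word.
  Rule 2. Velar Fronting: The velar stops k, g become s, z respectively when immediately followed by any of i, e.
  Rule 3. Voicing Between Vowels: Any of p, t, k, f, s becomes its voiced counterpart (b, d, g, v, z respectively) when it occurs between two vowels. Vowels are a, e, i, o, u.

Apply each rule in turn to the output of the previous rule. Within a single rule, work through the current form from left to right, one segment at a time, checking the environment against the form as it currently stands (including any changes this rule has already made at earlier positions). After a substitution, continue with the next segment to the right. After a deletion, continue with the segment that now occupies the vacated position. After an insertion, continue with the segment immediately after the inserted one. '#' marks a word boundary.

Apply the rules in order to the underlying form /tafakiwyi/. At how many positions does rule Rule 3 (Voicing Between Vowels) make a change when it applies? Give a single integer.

2

Rule 1 Final Vowel Raising: no change — [tafakiwyi]
Rule 2 Velar Fronting: [tafakiwyi] → [tafasiwyi]
Rule 3 Voicing Between Vowels: [tafasiwyi] → [tavaziwyi]
Rule Rule 3 changed 2 position(s).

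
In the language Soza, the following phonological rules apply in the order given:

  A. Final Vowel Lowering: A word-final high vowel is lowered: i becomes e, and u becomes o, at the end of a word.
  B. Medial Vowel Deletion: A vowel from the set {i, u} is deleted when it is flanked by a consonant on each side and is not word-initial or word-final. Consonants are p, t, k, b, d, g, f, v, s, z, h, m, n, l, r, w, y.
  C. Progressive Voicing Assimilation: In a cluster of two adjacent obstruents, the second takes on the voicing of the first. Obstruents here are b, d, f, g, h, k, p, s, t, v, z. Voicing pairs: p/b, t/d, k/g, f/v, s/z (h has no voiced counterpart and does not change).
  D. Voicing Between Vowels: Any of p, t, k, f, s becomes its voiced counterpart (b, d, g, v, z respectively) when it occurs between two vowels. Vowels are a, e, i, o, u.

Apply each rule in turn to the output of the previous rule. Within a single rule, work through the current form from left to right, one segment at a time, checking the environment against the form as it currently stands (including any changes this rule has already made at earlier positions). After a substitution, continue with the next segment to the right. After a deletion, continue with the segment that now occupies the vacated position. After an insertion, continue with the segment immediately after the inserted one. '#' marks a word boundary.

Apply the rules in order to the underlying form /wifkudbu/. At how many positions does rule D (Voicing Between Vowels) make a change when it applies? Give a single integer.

0

A Final Vowel Lowering: [wifkudbu] → [wifkudbo]
B Medial Vowel Deletion: [wifkudbo] → [wfkdbo]
C Progressive Voicing Assimilation: [wfkdbo] → [wfktpo]
D Voicing Between Vowels: no change — [wfktpo]
Rule D changed 0 position(s).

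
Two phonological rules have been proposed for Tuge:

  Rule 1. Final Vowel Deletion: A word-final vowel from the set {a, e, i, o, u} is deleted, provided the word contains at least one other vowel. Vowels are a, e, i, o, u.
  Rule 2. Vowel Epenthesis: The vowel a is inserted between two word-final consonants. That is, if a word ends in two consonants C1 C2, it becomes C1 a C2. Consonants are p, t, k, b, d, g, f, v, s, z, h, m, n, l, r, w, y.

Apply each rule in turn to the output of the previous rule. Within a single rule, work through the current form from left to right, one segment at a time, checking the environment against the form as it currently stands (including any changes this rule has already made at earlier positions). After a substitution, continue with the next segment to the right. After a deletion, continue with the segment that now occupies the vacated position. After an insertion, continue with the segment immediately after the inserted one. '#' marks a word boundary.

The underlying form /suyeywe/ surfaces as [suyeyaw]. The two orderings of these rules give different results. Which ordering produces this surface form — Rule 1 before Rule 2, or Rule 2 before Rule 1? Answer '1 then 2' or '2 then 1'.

Order 1 then 2:
  1 Final Vowel Deletion: [suyeywe] → [suyeyw]
  2 Vowel Epenthesis: [suyeyw] → [suyeyaw]
  result: [suyeyaw]
Order 2 then 1:
  2 Vowel Epenthesis: no change — [suyeywe]
  1 Final Vowel Deletion: [suyeywe] → [suyeyw]
  result: [suyeyw]

1 then 2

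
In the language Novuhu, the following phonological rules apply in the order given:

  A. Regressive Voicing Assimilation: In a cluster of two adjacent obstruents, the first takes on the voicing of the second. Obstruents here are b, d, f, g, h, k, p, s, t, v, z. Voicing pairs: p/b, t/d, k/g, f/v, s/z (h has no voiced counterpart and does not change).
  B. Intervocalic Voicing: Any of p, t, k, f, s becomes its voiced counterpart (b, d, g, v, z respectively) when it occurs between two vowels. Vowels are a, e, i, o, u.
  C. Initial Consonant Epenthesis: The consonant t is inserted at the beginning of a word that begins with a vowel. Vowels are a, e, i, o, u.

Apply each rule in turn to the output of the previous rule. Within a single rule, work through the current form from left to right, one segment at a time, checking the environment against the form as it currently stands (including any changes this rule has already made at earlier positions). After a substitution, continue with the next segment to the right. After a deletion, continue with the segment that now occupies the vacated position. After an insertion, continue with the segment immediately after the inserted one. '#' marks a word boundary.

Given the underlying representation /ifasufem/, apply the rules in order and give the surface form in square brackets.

[tivazuvem]

A Regressive Voicing Assimilation: no change — [ifasufem]
B Intervocalic Voicing: [ifasufem] → [ivazuvem]
C Initial Consonant Epenthesis: [ivazuvem] → [tivazuvem]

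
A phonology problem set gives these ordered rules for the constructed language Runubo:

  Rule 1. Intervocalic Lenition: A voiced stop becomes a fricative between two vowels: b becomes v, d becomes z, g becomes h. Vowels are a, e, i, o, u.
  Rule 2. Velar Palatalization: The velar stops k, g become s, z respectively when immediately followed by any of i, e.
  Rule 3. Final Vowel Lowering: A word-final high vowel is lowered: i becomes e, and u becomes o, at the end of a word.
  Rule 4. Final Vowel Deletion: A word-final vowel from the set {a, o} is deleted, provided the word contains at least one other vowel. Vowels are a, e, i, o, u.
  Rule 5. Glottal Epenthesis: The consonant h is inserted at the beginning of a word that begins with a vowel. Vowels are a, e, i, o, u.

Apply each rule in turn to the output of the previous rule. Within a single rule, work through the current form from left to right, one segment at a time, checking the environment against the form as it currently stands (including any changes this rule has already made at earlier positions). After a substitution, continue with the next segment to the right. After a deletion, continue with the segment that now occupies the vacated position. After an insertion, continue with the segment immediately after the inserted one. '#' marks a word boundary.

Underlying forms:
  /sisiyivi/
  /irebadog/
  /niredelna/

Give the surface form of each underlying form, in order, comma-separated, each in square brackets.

/sisiyivi/:
  Rule 1 Intervocalic Lenition: no change — [sisiyivi]
  Rule 2 Velar Palatalization: no change — [sisiyivi]
  Rule 3 Final Vowel Lowering: [sisiyivi] → [sisiyive]
  Rule 4 Final Vowel Deletion: no change — [sisiyive]
  Rule 5 Glottal Epenthesis: no change — [sisiyive]
/irebadog/:
  Rule 1 Intervocalic Lenition: [irebadog] → [irevazog]
  Rule 2 Velar Palatalization: no change — [irevazog]
  Rule 3 Final Vowel Lowering: no change — [irevazog]
  Rule 4 Final Vowel Deletion: no change — [irevazog]
  Rule 5 Glottal Epenthesis: [irevazog] → [hirevazog]
/niredelna/:
  Rule 1 Intervocalic Lenition: [niredelna] → [nirezelna]
  Rule 2 Velar Palatalization: no change — [nirezelna]
  Rule 3 Final Vowel Lowering: no change — [nirezelna]
  Rule 4 Final Vowel Deletion: [nirezelna] → [nirezeln]
  Rule 5 Glottal Epenthesis: no change — [nirezeln]

[sisiyive], [hirevazog], [nirezeln]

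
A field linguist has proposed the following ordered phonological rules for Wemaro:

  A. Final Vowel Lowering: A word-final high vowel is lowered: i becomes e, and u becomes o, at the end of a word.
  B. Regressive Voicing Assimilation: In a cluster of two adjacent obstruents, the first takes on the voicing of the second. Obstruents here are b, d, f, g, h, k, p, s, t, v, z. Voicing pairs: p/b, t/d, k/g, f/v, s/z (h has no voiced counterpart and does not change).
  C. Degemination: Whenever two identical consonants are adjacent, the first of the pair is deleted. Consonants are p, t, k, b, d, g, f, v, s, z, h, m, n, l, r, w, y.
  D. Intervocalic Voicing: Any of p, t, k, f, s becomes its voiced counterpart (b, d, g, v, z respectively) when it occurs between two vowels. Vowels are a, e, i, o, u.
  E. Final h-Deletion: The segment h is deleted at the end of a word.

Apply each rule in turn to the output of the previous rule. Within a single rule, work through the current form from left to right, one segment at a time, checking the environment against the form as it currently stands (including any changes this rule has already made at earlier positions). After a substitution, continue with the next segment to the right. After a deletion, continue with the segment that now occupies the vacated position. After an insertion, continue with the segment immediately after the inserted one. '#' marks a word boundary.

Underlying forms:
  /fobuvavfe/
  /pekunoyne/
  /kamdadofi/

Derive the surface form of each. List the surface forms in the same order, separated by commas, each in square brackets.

/fobuvavfe/:
  A Final Vowel Lowering: no change — [fobuvavfe]
  B Regressive Voicing Assimilation: [fobuvavfe] → [fobuvaffe]
  C Degemination: [fobuvaffe] → [fobuvafe]
  D Intervocalic Voicing: [fobuvafe] → [fobuvave]
  E Final h-Deletion: no change — [fobuvave]
/pekunoyne/:
  A Final Vowel Lowering: no change — [pekunoyne]
  B Regressive Voicing Assimilation: no change — [pekunoyne]
  C Degemination: no change — [pekunoyne]
  D Intervocalic Voicing: [pekunoyne] → [pegunoyne]
  E Final h-Deletion: no change — [pegunoyne]
/kamdadofi/:
  A Final Vowel Lowering: [kamdadofi] → [kamdadofe]
  B Regressive Voicing Assimilation: no change — [kamdadofe]
  C Degemination: no change — [kamdadofe]
  D Intervocalic Voicing: [kamdadofe] → [kamdadove]
  E Final h-Deletion: no change — [kamdadove]

[fobuvave], [pegunoyne], [kamdadove]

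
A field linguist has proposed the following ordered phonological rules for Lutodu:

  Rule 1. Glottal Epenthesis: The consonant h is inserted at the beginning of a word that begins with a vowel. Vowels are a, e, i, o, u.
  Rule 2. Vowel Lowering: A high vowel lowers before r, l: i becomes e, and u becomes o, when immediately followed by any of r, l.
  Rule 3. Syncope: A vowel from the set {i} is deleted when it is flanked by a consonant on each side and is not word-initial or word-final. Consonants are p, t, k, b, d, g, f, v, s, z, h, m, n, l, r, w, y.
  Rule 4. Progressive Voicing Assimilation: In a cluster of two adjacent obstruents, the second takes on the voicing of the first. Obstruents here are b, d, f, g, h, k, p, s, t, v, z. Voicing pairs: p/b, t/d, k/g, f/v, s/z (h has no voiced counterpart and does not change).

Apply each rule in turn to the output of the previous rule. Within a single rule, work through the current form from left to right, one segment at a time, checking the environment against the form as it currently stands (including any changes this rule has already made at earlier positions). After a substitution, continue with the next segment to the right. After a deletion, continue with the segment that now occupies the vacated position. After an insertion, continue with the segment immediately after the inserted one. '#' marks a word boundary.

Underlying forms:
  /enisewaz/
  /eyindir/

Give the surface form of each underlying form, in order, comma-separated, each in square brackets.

/enisewaz/:
  Rule 1 Glottal Epenthesis: [enisewaz] → [henisewaz]
  Rule 2 Vowel Lowering: no change — [henisewaz]
  Rule 3 Syncope: [henisewaz] → [hensewaz]
  Rule 4 Progressive Voicing Assimilation: no change — [hensewaz]
/eyindir/:
  Rule 1 Glottal Epenthesis: [eyindir] → [heyindir]
  Rule 2 Vowel Lowering: [heyindir] → [heyinder]
  Rule 3 Syncope: [heyinder] → [heynder]
  Rule 4 Progressive Voicing Assimilation: no change — [heynder]

[hensewaz], [heynder]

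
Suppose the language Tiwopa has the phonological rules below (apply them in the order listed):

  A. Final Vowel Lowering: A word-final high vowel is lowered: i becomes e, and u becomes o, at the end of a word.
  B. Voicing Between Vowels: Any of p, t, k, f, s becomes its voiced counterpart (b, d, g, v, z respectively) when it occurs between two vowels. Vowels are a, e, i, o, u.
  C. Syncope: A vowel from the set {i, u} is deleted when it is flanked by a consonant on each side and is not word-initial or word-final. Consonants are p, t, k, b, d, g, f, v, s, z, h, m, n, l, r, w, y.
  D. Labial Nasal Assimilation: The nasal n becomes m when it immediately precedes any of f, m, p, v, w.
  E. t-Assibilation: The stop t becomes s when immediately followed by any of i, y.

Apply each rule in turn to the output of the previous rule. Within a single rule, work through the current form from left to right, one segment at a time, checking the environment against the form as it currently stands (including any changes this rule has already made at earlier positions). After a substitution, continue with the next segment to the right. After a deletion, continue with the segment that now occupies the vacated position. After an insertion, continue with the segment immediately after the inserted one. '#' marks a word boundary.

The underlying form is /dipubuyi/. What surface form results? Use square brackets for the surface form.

[dbbye]

A Final Vowel Lowering: [dipubuyi] → [dipubuye]
B Voicing Between Vowels: [dipubuye] → [dibubuye]
C Syncope: [dibubuye] → [dbbye]
D Labial Nasal Assimilation: no change — [dbbye]
E t-Assibilation: no change — [dbbye]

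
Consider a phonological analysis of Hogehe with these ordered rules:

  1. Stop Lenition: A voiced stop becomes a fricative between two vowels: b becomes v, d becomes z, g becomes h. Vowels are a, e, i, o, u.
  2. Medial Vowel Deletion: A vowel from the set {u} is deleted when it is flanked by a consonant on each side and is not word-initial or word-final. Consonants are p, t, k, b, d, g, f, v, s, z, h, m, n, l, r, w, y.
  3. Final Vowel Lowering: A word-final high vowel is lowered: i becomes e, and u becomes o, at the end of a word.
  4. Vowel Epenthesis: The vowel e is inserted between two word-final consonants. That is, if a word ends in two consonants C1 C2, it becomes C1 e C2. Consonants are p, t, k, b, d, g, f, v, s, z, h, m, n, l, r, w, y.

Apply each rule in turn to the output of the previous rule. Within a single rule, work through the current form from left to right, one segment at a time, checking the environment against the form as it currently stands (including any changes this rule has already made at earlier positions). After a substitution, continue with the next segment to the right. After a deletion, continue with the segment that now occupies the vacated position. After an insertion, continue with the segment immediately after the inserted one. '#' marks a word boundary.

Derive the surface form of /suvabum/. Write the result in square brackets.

1 Stop Lenition: [suvabum] → [suvavum]
2 Medial Vowel Deletion: [suvavum] → [svavm]
3 Final Vowel Lowering: no change — [svavm]
4 Vowel Epenthesis: [svavm] → [svavem]

[svavem]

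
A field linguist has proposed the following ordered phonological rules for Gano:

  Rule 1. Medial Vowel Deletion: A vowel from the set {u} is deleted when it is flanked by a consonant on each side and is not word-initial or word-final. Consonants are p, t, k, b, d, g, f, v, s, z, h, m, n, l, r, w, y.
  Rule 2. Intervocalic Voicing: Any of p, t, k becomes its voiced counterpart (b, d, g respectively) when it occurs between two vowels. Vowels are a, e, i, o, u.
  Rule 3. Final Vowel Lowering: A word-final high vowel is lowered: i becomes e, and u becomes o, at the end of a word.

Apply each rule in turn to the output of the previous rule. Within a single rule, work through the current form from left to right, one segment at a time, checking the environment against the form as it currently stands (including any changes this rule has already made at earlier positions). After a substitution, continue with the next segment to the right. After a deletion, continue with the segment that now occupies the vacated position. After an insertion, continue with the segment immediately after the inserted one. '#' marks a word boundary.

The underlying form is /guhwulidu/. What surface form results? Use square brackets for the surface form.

[ghwlido]

Rule 1 Medial Vowel Deletion: [guhwulidu] → [ghwlidu]
Rule 2 Intervocalic Voicing: no change — [ghwlidu]
Rule 3 Final Vowel Lowering: [ghwlidu] → [ghwlido]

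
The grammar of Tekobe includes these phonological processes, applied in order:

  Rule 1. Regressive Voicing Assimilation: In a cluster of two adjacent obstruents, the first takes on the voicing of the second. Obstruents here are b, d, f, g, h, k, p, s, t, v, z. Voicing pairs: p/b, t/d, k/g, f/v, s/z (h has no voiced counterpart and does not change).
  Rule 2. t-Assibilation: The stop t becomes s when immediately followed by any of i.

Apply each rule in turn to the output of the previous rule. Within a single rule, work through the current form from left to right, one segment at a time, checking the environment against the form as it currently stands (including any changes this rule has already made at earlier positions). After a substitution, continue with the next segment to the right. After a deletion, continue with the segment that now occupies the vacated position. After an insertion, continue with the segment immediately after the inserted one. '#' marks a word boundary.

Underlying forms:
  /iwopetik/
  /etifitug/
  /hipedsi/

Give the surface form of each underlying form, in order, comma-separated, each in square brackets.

/iwopetik/:
  Rule 1 Regressive Voicing Assimilation: no change — [iwopetik]
  Rule 2 t-Assibilation: [iwopetik] → [iwopesik]
/etifitug/:
  Rule 1 Regressive Voicing Assimilation: no change — [etifitug]
  Rule 2 t-Assibilation: [etifitug] → [esifitug]
/hipedsi/:
  Rule 1 Regressive Voicing Assimilation: [hipedsi] → [hipetsi]
  Rule 2 t-Assibilation: no change — [hipetsi]

[iwopesik], [esifitug], [hipetsi]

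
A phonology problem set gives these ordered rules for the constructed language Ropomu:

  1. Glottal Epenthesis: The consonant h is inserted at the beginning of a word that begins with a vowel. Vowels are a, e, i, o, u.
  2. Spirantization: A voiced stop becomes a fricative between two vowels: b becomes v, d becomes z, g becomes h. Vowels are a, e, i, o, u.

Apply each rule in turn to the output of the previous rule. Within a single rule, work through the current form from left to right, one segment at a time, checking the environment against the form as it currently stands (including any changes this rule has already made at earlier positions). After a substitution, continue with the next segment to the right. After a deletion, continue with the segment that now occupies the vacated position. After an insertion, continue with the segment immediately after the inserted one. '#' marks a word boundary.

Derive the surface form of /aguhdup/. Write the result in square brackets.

[hahuhdup]

1 Glottal Epenthesis: [aguhdup] → [haguhdup]
2 Spirantization: [haguhdup] → [hahuhdup]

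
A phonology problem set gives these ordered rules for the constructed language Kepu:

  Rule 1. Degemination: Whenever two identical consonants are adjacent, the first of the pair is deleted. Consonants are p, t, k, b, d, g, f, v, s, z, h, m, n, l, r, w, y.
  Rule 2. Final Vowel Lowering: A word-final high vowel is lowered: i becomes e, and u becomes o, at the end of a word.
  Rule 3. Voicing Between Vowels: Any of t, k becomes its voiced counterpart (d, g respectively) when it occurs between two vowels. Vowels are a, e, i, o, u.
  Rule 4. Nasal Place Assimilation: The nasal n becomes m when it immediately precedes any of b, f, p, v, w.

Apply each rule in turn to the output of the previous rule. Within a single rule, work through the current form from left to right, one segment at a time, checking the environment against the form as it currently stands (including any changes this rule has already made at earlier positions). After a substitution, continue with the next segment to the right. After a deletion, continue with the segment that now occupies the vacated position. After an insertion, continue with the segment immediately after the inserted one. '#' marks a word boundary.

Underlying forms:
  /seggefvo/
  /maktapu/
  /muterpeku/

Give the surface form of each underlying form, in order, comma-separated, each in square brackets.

/seggefvo/:
  Rule 1 Degemination: [seggefvo] → [segefvo]
  Rule 2 Final Vowel Lowering: no change — [segefvo]
  Rule 3 Voicing Between Vowels: no change — [segefvo]
  Rule 4 Nasal Place Assimilation: no change — [segefvo]
/maktapu/:
  Rule 1 Degemination: no change — [maktapu]
  Rule 2 Final Vowel Lowering: [maktapu] → [maktapo]
  Rule 3 Voicing Between Vowels: no change — [maktapo]
  Rule 4 Nasal Place Assimilation: no change — [maktapo]
/muterpeku/:
  Rule 1 Degemination: no change — [muterpeku]
  Rule 2 Final Vowel Lowering: [muterpeku] → [muterpeko]
  Rule 3 Voicing Between Vowels: [muterpeko] → [muderpego]
  Rule 4 Nasal Place Assimilation: no change — [muderpego]

[segefvo], [maktapo], [muderpego]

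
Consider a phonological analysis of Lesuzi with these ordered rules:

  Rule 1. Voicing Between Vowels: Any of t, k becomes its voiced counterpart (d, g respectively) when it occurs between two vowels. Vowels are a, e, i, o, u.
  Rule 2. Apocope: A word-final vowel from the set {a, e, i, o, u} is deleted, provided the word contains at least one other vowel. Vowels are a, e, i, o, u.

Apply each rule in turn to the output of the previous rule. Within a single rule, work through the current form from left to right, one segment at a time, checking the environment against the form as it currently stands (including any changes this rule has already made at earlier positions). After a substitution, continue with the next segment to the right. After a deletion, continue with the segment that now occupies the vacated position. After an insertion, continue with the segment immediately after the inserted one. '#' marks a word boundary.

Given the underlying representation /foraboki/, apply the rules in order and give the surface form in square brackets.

Rule 1 Voicing Between Vowels: [foraboki] → [forabogi]
Rule 2 Apocope: [forabogi] → [forabog]

[forabog]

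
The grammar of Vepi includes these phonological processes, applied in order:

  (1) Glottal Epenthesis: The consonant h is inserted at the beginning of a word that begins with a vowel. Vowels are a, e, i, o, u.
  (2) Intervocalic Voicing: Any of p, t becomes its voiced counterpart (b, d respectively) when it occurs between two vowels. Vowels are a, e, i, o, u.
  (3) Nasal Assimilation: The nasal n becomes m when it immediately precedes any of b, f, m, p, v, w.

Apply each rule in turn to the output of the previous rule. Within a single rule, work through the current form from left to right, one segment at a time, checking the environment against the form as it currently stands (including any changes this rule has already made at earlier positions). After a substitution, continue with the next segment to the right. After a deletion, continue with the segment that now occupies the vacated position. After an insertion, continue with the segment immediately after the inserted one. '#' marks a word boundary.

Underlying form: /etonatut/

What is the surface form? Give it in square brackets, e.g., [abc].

(1) Glottal Epenthesis: [etonatut] → [hetonatut]
(2) Intervocalic Voicing: [hetonatut] → [hedonadut]
(3) Nasal Assimilation: no change — [hedonadut]

[hedonadut]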